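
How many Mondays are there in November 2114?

4

November 2114 has 30 days and begins on Thursday.
The first Monday is November 5.
Mondays fall on 5, 12, 19, 26 — that's 4.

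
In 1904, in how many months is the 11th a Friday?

Check the 11th of each month of 1904: Jan 11: Mon, Feb 11: Thu, Mar 11: Fri, Apr 11: Mon, May 11: Wed, Jun 11: Sat, Jul 11: Mon, Aug 11: Thu, Sep 11: Sun, Oct 11: Tue, Nov 11: Fri, Dec 11: Sun.
Friday occurs in March, November — 2 months.

2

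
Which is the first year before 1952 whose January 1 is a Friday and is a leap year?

Jan 1 advances by 2 weekdays after a leap year and by 1 after a common year.
1952: Jan 1 is Tuesday (leap).
1951: Monday
1950: Sunday
1949: Saturday
1948: Thursday (leap)
1947: Wednesday
1946: Tuesday
1945: Monday
1944: Saturday (leap)
1943: Friday
1942: Thursday
1941: Wednesday
1940: Monday (leap)
1939: Sunday
1938: Saturday
1937: Friday
1936: Wednesday (leap)
1935: Tuesday
1934: Monday
1933: Sunday
1932: Friday (leap)
1932 begins on a Friday and is a leap year.

1932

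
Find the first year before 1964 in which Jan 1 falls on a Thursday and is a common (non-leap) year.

1959

Jan 1 advances by 2 weekdays after a leap year and by 1 after a common year.
1964: Jan 1 is Wednesday (leap).
1963: Tuesday
1962: Monday
1961: Sunday
1960: Friday (leap)
1959: Thursday
1959 begins on a Thursday and is a common year.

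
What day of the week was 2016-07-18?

Monday

January 1, 2016 is a Friday.
July 18 is day 200 of the year, i.e. 199 days after Jan 1.
199 mod 7 = 3, so advance 3 weekdays from Friday: Monday.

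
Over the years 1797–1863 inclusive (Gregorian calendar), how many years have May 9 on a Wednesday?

10

Track May 9's weekday year by year (advancing +1, or +2 across a Feb 29):
  1797: Tue  1798: Wed (+1) ✓  1799: Thu (+1)  1800: Fri (+1)  1801: Sat (+1)
  1802: Sun (+1)  1803: Mon (+1)  1804: Wed (+2) ✓  1805: Thu (+1)  1806: Fri (+1)
  1807: Sat (+1)  1808: Mon (+2)  1809: Tue (+1)  1810: Wed (+1) ✓  … (39 more years) …
  1850: Thu (+1)  1851: Fri (+1)  1852: Sun (+2)  1853: Mon (+1)  1854: Tue (+1)
  1855: Wed (+1) ✓  1856: Fri (+2)  1857: Sat (+1)  1858: Sun (+1)  1859: Mon (+1)
  1860: Wed (+2) ✓  1861: Thu (+1)  1862: Fri (+1)  1863: Sat (+1)
Wednesday years: 1798, 1804, 1810, 1821, 1827, 1832, 1838, 1849, 1855, 1860 — 10 in total.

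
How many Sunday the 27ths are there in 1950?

1

Check the 27th of each month of 1950: Jan 27: Fri, Feb 27: Mon, Mar 27: Mon, Apr 27: Thu, May 27: Sat, Jun 27: Tue, Jul 27: Thu, Aug 27: Sun, Sep 27: Wed, Oct 27: Fri, Nov 27: Mon, Dec 27: Wed.
Sunday occurs in August — 1 month.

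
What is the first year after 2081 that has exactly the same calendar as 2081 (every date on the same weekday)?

2087

Two years share a calendar iff Jan 1 falls on the same weekday and both are leap or both are common. 2081: Jan 1 is Wednesday, common year.
2082: Jan 1 Thursday, common
2083: Jan 1 Friday, common
2084: Jan 1 Saturday, leap
2085: Jan 1 Monday, common
2086: Jan 1 Tuesday, common
2087: Jan 1 Wednesday, common
2087 matches on both conditions.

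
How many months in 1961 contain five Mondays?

A month of length L has five Mondays iff its first Monday is on day ≤ L−28 (so day 1–3 in a 31-day month, 1–2 in a 30-day month, day 1 in a leap February).
Checking each month of 1961: Jan starts Sun (31d) ✓; Feb starts Wed (28d); Mar starts Wed (31d); Apr starts Sat (30d); May starts Mon (31d) ✓; Jun starts Thu (30d); Jul starts Sat (31d) ✓; Aug starts Tue (31d); Sep starts Fri (30d); Oct starts Sun (31d) ✓; Nov starts Wed (30d); Dec starts Fri (31d).
Five-Monday months: January, May, July, October → 4.

4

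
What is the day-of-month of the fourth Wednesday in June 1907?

June 1, 1907 is a Saturday, so the first Wednesday is the 5th.
The fourth Wednesday is 5 + 21 = 26.

26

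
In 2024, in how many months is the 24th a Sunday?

2

Check the 24th of each month of 2024: Jan 24: Wed, Feb 24: Sat, Mar 24: Sun, Apr 24: Wed, May 24: Fri, Jun 24: Mon, Jul 24: Wed, Aug 24: Sat, Sep 24: Tue, Oct 24: Thu, Nov 24: Sun, Dec 24: Tue.
Sunday occurs in March, November — 2 months.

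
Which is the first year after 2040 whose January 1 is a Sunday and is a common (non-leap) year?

2045

Jan 1 advances by 2 weekdays after a leap year and by 1 after a common year.
2040: Jan 1 is Sunday (leap).
2041: Tuesday
2042: Wednesday
2043: Thursday
2044: Friday (leap)
2045: Sunday
2045 begins on a Sunday and is a common year.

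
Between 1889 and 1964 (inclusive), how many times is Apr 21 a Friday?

11

Track Apr 21's weekday year by year (advancing +1, or +2 across a Feb 29):
  1889: Sun  1890: Mon (+1)  1891: Tue (+1)  1892: Thu (+2)  1893: Fri (+1) ✓
  1894: Sat (+1)  1895: Sun (+1)  1896: Tue (+2)  1897: Wed (+1)  1898: Thu (+1)
  1899: Fri (+1) ✓  1900: Sat (+1)  1901: Sun (+1)  1902: Mon (+1)  … (48 more years) …
  1951: Sat (+1)  1952: Mon (+2)  1953: Tue (+1)  1954: Wed (+1)  1955: Thu (+1)
  1956: Sat (+2)  1957: Sun (+1)  1958: Mon (+1)  1959: Tue (+1)  1960: Thu (+2)
  1961: Fri (+1) ✓  1962: Sat (+1)  1963: Sun (+1)  1964: Tue (+2)
Friday years: 1893, 1899, 1905, 1911, 1916, 1922, 1933, 1939, 1944, 1950, 1961 — 11 in total.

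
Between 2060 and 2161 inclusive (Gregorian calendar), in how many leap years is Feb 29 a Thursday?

Leap years in 2060–2161: 25 of them.
Feb 29 weekday advances by 5 (mod 7) from one leap year to the next four years later (or differs when a century non-leap intervenes).
Leap-day weekdays: 2060:Sun 2064:Fri 2068:Wed 2072:Mon 2076:Sat 2080:Thu✓ 2084:Tue 2088:Sun 2092:Fri 2096:Wed 2104:Fri 2108:Wed 2112:Mon 2116:Sat 2120:Thu✓ 2124:Tue 2128:Sun 2132:Fri 2136:Wed 2140:Mon 2144:Sat 2148:Thu✓ 2152:Tue 2156:Sun 2160:Fri
Thursday: 2080, 2120, 2148 → 3.

3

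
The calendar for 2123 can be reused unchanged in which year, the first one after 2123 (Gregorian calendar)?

2134

Two years share a calendar iff Jan 1 falls on the same weekday and both are leap or both are common. 2123: Jan 1 is Friday, common year.
2124: Jan 1 Saturday, leap
2125: Jan 1 Monday, common
2126: Jan 1 Tuesday, common
2127: Jan 1 Wednesday, common
2128: Jan 1 Thursday, leap
2129: Jan 1 Saturday, common
2130: Jan 1 Sunday, common
2131: Jan 1 Monday, common
2132: Jan 1 Tuesday, leap
2133: Jan 1 Thursday, common
2134: Jan 1 Friday, common
2134 matches on both conditions.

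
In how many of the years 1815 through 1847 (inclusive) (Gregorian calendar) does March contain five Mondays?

15

March has 31 days; it has five Mondays when Monday falls among the first (month-length − 28) days — i.e. when March 1 is one of Monday/Sunday/Saturday.
March 1 by year: 1815:Wed 1816:Fri 1817:Sat✓ 1818:Sun✓ 1819:Mon✓ 1820:Wed 1821:Thu 1822:Fri 1823:Sat✓ 1824:Mon✓ 1825:Tue 1826:Wed 1827:Thu 1828:Sat✓ 1829:Sun✓ …(3 more)… 1833:Fri 1834:Sat✓ 1835:Sun✓ 1836:Tue 1837:Wed 1838:Thu 1839:Fri 1840:Sun✓ 1841:Mon✓ 1842:Tue 1843:Wed 1844:Fri 1845:Sat✓ 1846:Sun✓ 1847:Mon✓
Years with five Mondays: 1817, 1818, 1819, 1823, 1824, 1828, 1829, 1830, 1834, 1835, 1840, 1841, 1845, 1846, 1847 → 15.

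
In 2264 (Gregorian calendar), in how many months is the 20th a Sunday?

Check the 20th of each month of 2264: Jan 20: Wed, Feb 20: Sat, Mar 20: Sun, Apr 20: Wed, May 20: Fri, Jun 20: Mon, Jul 20: Wed, Aug 20: Sat, Sep 20: Tue, Oct 20: Thu, Nov 20: Sun, Dec 20: Tue.
Sunday occurs in March, November — 2 months.

2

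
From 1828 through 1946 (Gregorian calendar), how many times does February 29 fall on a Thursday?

Leap years in 1828–1946: 29 of them.
Feb 29 weekday advances by 5 (mod 7) from one leap year to the next four years later (or differs when a century non-leap intervenes).
Leap-day weekdays: 1828:Fri 1832:Wed 1836:Mon 1840:Sat 1844:Thu✓ 1848:Tue 1852:Sun 1856:Fri 1860:Wed 1864:Mon 1868:Sat 1872:Thu✓ 1876:Tue …(3 more)… 1892:Mon 1896:Sat 1904:Mon 1908:Sat 1912:Thu✓ 1916:Tue 1920:Sun 1924:Fri 1928:Wed 1932:Mon 1936:Sat 1940:Thu✓ 1944:Tue
Thursday: 1844, 1872, 1912, 1940 → 4.

4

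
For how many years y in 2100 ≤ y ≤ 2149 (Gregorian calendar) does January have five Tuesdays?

January has 31 days; it has five Tuesdays when Tuesday falls among the first (month-length − 28) days — i.e. when January 1 is one of Tuesday/Monday/Sunday.
January 1 by year: 2100:Fri 2101:Sat 2102:Sun✓ 2103:Mon✓ 2104:Tue✓ 2105:Thu 2106:Fri 2107:Sat 2108:Sun✓ 2109:Tue✓ 2110:Wed 2111:Thu 2112:Fri 2113:Sun✓ 2114:Mon✓ …(20 more)… 2135:Sat 2136:Sun✓ 2137:Tue✓ 2138:Wed 2139:Thu 2140:Fri 2141:Sun✓ 2142:Mon✓ 2143:Tue✓ 2144:Wed 2145:Fri 2146:Sat 2147:Sun✓ 2148:Mon✓ 2149:Wed
Years with five Tuesdays: 2102, 2103, 2104, 2108, 2109, 2113, 2114, 2115, 2119, 2120, 2125, 2126, 2130, 2131, 2132, 2136, 2137, 2141, 2142, 2143, 2147, 2148 → 22.

22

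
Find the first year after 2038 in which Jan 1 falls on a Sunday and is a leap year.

Jan 1 advances by 2 weekdays after a leap year and by 1 after a common year.
2038: Jan 1 is Friday.
2039: Saturday
2040: Sunday (leap)
2040 begins on a Sunday and is a leap year.

2040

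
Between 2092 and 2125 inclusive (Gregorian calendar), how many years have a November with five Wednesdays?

9

November has 30 days; it has five Wednesdays when Wednesday falls among the first (month-length − 28) days — i.e. when November 1 is one of Wednesday/Tuesday.
November 1 by year: 2092:Sat 2093:Sun 2094:Mon 2095:Tue✓ 2096:Thu 2097:Fri 2098:Sat 2099:Sun 2100:Mon 2101:Tue✓ 2102:Wed✓ 2103:Thu 2104:Sat 2105:Sun 2106:Mon …(4 more)… 2111:Sun 2112:Tue✓ 2113:Wed✓ 2114:Thu 2115:Fri 2116:Sun 2117:Mon 2118:Tue✓ 2119:Wed✓ 2120:Fri 2121:Sat 2122:Sun 2123:Mon 2124:Wed✓ 2125:Thu
Years with five Wednesdays: 2095, 2101, 2102, 2107, 2112, 2113, 2118, 2119, 2124 → 9.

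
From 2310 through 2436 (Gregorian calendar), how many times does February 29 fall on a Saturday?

Leap years in 2310–2436: 32 of them.
Feb 29 weekday advances by 5 (mod 7) from one leap year to the next four years later (or differs when a century non-leap intervenes).
Leap-day weekdays: 2312:Thu 2316:Tue 2320:Sun 2324:Fri 2328:Wed 2332:Mon 2336:Sat✓ 2340:Thu 2344:Tue 2348:Sun 2352:Fri 2356:Wed 2360:Mon …(6 more)… 2388:Mon 2392:Sat✓ 2396:Thu 2400:Tue 2404:Sun 2408:Fri 2412:Wed 2416:Mon 2420:Sat✓ 2424:Thu 2428:Tue 2432:Sun 2436:Fri
Saturday: 2336, 2364, 2392, 2420 → 4.

4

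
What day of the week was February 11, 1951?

Sunday

January 1, 1951 is a Monday.
February 11 is day 42 of the year, i.e. 41 days after Jan 1.
41 mod 7 = 6, so advance 6 weekdays from Monday: Sunday.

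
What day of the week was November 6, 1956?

Tuesday

January 1, 1956 is a Sunday.
November 6 is day 311 of the year, i.e. 310 days after Jan 1.
310 mod 7 = 2, so advance 2 weekdays from Sunday: Tuesday.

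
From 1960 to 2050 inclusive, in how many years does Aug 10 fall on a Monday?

13

Track Aug 10's weekday year by year (advancing +1, or +2 across a Feb 29):
  1960: Wed  1961: Thu (+1)  1962: Fri (+1)  1963: Sat (+1)  1964: Mon (+2) ✓
  1965: Tue (+1)  1966: Wed (+1)  1967: Thu (+1)  1968: Sat (+2)  1969: Sun (+1)
  1970: Mon (+1) ✓  1971: Tue (+1)  1972: Thu (+2)  1973: Fri (+1)  … (63 more years) …
  2037: Mon (+1) ✓  2038: Tue (+1)  2039: Wed (+1)  2040: Fri (+2)  2041: Sat (+1)
  2042: Sun (+1)  2043: Mon (+1) ✓  2044: Wed (+2)  2045: Thu (+1)  2046: Fri (+1)
  2047: Sat (+1)  2048: Mon (+2) ✓  2049: Tue (+1)  2050: Wed (+1)
Monday years: 1964, 1970, 1981, 1987, 1992, 1998, 2009, 2015, 2020, 2026, 2037, 2043, 2048 — 13 in total.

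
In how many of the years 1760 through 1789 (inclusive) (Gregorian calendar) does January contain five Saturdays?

13

January has 31 days; it has five Saturdays when Saturday falls among the first (month-length − 28) days — i.e. when January 1 is one of Saturday/Friday/Thursday.
January 1 by year: 1760:Tue 1761:Thu✓ 1762:Fri✓ 1763:Sat✓ 1764:Sun 1765:Tue 1766:Wed 1767:Thu✓ 1768:Fri✓ 1769:Sun 1770:Mon 1771:Tue 1772:Wed 1773:Fri✓ 1774:Sat✓ 1775:Sun 1776:Mon 1777:Wed 1778:Thu✓ 1779:Fri✓ 1780:Sat✓ 1781:Mon 1782:Tue 1783:Wed 1784:Thu✓ 1785:Sat✓ 1786:Sun 1787:Mon 1788:Tue 1789:Thu✓
Years with five Saturdays: 1761, 1762, 1763, 1767, 1768, 1773, 1774, 1778, 1779, 1780, 1784, 1785, 1789 → 13.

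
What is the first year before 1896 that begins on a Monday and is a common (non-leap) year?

Jan 1 advances by 2 weekdays after a leap year and by 1 after a common year.
1896: Jan 1 is Wednesday (leap).
1895: Tuesday
1894: Monday
1894 begins on a Monday and is a common year.

1894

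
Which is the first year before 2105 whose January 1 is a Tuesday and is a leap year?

Jan 1 advances by 2 weekdays after a leap year and by 1 after a common year.
2105: Jan 1 is Thursday.
2104: Tuesday (leap)
2104 begins on a Tuesday and is a leap year.

2104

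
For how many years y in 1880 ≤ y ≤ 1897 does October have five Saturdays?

9

October has 31 days; it has five Saturdays when Saturday falls among the first (month-length − 28) days — i.e. when October 1 is one of Saturday/Friday/Thursday.
October 1 by year: 1880:Fri✓ 1881:Sat✓ 1882:Sun 1883:Mon 1884:Wed 1885:Thu✓ 1886:Fri✓ 1887:Sat✓ 1888:Mon 1889:Tue 1890:Wed 1891:Thu✓ 1892:Sat✓ 1893:Sun 1894:Mon 1895:Tue 1896:Thu✓ 1897:Fri✓
Years with five Saturdays: 1880, 1881, 1885, 1886, 1887, 1891, 1892, 1896, 1897 → 9.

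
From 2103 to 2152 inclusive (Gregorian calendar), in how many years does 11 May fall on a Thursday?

7

Track 11 May's weekday year by year (advancing +1, or +2 across a Feb 29):
  2103: Fri  2104: Sun (+2)  2105: Mon (+1)  2106: Tue (+1)  2107: Wed (+1)
  2108: Fri (+2)  2109: Sat (+1)  2110: Sun (+1)  2111: Mon (+1)  2112: Wed (+2)
  2113: Thu (+1) ✓  2114: Fri (+1)  2115: Sat (+1)  2116: Mon (+2)  … (22 more years) …
  2139: Mon (+1)  2140: Wed (+2)  2141: Thu (+1) ✓  2142: Fri (+1)  2143: Sat (+1)
  2144: Mon (+2)  2145: Tue (+1)  2146: Wed (+1)  2147: Thu (+1) ✓  2148: Sat (+2)
  2149: Sun (+1)  2150: Mon (+1)  2151: Tue (+1)  2152: Thu (+2) ✓
Thursday years: 2113, 2119, 2124, 2130, 2141, 2147, 2152 — 7 in total.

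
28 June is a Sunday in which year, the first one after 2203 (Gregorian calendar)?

2207

From one year to the next, a fixed date's weekday advances by 1, or by 2 when a Feb 29 lies between the two dates.
2203: June 28 is Tuesday.
2204: Thursday (+2)
2205: Friday (+1)
2206: Saturday (+1)
2207: Sunday (+1)
28 June falls on a Sunday in 2207.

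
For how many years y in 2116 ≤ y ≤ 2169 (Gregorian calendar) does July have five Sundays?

July has 31 days; it has five Sundays when Sunday falls among the first (month-length − 28) days — i.e. when July 1 is one of Sunday/Saturday/Friday.
July 1 by year: 2116:Wed 2117:Thu 2118:Fri✓ 2119:Sat✓ 2120:Mon 2121:Tue 2122:Wed 2123:Thu 2124:Sat✓ 2125:Sun✓ 2126:Mon 2127:Tue 2128:Thu 2129:Fri✓ 2130:Sat✓ …(24 more)… 2155:Tue 2156:Thu 2157:Fri✓ 2158:Sat✓ 2159:Sun✓ 2160:Tue 2161:Wed 2162:Thu 2163:Fri✓ 2164:Sun✓ 2165:Mon 2166:Tue 2167:Wed 2168:Fri✓ 2169:Sat✓
Years with five Sundays: 2118, 2119, 2124, 2125, 2129, 2130, 2131, 2135, 2136, 2140, 2141, 2142, 2146, 2147, 2152, 2153, 2157, 2158, 2159, 2163, 2164, 2168, 2169 → 23.

23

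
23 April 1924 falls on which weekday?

Wednesday

January 1, 1924 is a Tuesday.
April 23 is day 114 of the year, i.e. 113 days after Jan 1.
113 mod 7 = 1, so advance 1 weekday from Tuesday: Wednesday.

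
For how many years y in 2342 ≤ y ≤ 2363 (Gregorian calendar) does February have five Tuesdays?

1

February has 28 days (29 in leap years); it has five Tuesdays when Tuesday falls among the first (month-length − 28) days — i.e. when February 1 is Tuesday in a leap year (never in a common year).
February 1 by year: 2342:Sun 2343:Mon 2344:Tue✓ 2345:Thu 2346:Fri 2347:Sat 2348:Sun 2349:Tue 2350:Wed 2351:Thu 2352:Fri 2353:Sun 2354:Mon 2355:Tue 2356:Wed 2357:Fri 2358:Sat 2359:Sun 2360:Mon 2361:Wed 2362:Thu 2363:Fri
Years with five Tuesdays: 2344 → 1.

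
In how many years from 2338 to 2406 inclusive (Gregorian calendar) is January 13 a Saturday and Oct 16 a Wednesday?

Check each year's weekday for January 13 and Oct 16:
  2338: Thu/Sun  2339: Fri/Mon  2340: Sat/Wed ✓  2341: Mon/Thu  2342: Tue/Fri  2343: Wed/Sat  2344: Thu/Mon  2345: Sat/Tue  2346: Sun/Wed  2347: Mon/Thu  2348: Tue/Sat  2349: Thu/Sun  2350: Fri/Mon  2351: Sat/Tue  …(41 more)…  2393: Wed/Sat  2394: Thu/Sun  2395: Fri/Mon  2396: Sat/Wed ✓  2397: Mon/Thu  2398: Tue/Fri  2399: Wed/Sat  2400: Thu/Mon  2401: Sat/Tue  2402: Sun/Wed  2403: Mon/Thu  2404: Tue/Sat  2405: Thu/Sun  2406: Fri/Mon
Both conditions hold in: 2340, 2368, 2396 — 3.

3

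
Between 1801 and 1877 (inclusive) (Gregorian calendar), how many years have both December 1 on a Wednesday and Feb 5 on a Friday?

Check each year's weekday for December 1 and Feb 5:
  1801: Tue/Thu  1802: Wed/Fri ✓  1803: Thu/Sat  1804: Sat/Sun  1805: Sun/Tue  1806: Mon/Wed  1807: Tue/Thu  1808: Thu/Fri  1809: Fri/Sun  1810: Sat/Mon  1811: Sun/Tue  1812: Tue/Wed  1813: Wed/Fri ✓  1814: Thu/Sat  …(49 more)…  1864: Thu/Fri  1865: Fri/Sun  1866: Sat/Mon  1867: Sun/Tue  1868: Tue/Wed  1869: Wed/Fri ✓  1870: Thu/Sat  1871: Fri/Sun  1872: Sun/Mon  1873: Mon/Wed  1874: Tue/Thu  1875: Wed/Fri ✓  1876: Fri/Sat  1877: Sat/Mon
Both conditions hold in: 1802, 1813, 1819, 1830, 1841, 1847, 1858, 1869, 1875 — 9.

9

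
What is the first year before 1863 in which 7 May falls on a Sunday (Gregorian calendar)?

1854

From one year to the next, a fixed date's weekday advances by 1, or by 2 when a Feb 29 lies between the two dates.
1863: May 7 is Thursday.
1862: Wednesday (−1)
1861: Tuesday (−1)
1860: Monday (−1)
1859: Saturday (−2)
1858: Friday (−1)
1857: Thursday (−1)
1856: Wednesday (−1)
1855: Monday (−2)
1854: Sunday (−1)
7 May falls on a Sunday in 1854.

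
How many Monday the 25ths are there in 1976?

Check the 25th of each month of 1976: Jan 25: Sun, Feb 25: Wed, Mar 25: Thu, Apr 25: Sun, May 25: Tue, Jun 25: Fri, Jul 25: Sun, Aug 25: Wed, Sep 25: Sat, Oct 25: Mon, Nov 25: Thu, Dec 25: Sat.
Monday occurs in October — 1 month.

1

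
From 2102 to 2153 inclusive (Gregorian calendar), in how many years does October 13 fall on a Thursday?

Track October 13's weekday year by year (advancing +1, or +2 across a Feb 29):
  2102: Fri  2103: Sat (+1)  2104: Mon (+2)  2105: Tue (+1)  2106: Wed (+1)
  2107: Thu (+1) ✓  2108: Sat (+2)  2109: Sun (+1)  2110: Mon (+1)  2111: Tue (+1)
  2112: Thu (+2) ✓  2113: Fri (+1)  2114: Sat (+1)  2115: Sun (+1)  … (24 more years) …
  2140: Thu (+2) ✓  2141: Fri (+1)  2142: Sat (+1)  2143: Sun (+1)  2144: Tue (+2)
  2145: Wed (+1)  2146: Thu (+1) ✓  2147: Fri (+1)  2148: Sun (+2)  2149: Mon (+1)
  2150: Tue (+1)  2151: Wed (+1)  2152: Fri (+2)  2153: Sat (+1)
Thursday years: 2107, 2112, 2118, 2129, 2135, 2140, 2146 — 7 in total.

7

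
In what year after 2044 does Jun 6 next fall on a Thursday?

2047

From one year to the next, a fixed date's weekday advances by 1, or by 2 when a Feb 29 lies between the two dates.
2044: June 6 is Monday.
2045: Tuesday (+1)
2046: Wednesday (+1)
2047: Thursday (+1)
Jun 6 falls on a Thursday in 2047.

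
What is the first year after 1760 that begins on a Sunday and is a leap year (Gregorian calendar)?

Jan 1 advances by 2 weekdays after a leap year and by 1 after a common year.
1760: Jan 1 is Tuesday (leap).
1761: Thursday
1762: Friday
1763: Saturday
1764: Sunday (leap)
1764 begins on a Sunday and is a leap year.

1764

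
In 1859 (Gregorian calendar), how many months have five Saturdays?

A month of length L has five Saturdays iff its first Saturday is on day ≤ L−28 (so day 1–3 in a 31-day month, 1–2 in a 30-day month, day 1 in a leap February).
Checking each month of 1859: Jan starts Sat (31d) ✓; Feb starts Tue (28d); Mar starts Tue (31d); Apr starts Fri (30d) ✓; May starts Sun (31d); Jun starts Wed (30d); Jul starts Fri (31d) ✓; Aug starts Mon (31d); Sep starts Thu (30d); Oct starts Sat (31d) ✓; Nov starts Tue (30d); Dec starts Thu (31d) ✓.
Five-Saturday months: January, April, July, October, December → 5.

5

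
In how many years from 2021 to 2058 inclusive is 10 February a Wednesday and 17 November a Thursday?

1

Check each year's weekday for 10 February and 17 November:
  2021: Wed/Wed  2022: Thu/Thu  2023: Fri/Fri  2024: Sat/Sun  2025: Mon/Mon  2026: Tue/Tue  2027: Wed/Wed  2028: Thu/Fri  2029: Sat/Sat  2030: Sun/Sun  2031: Mon/Mon  2032: Tue/Wed  2033: Thu/Thu  2034: Fri/Fri  …(10 more)…  2045: Fri/Fri  2046: Sat/Sat  2047: Sun/Sun  2048: Mon/Tue  2049: Wed/Wed  2050: Thu/Thu  2051: Fri/Fri  2052: Sat/Sun  2053: Mon/Mon  2054: Tue/Tue  2055: Wed/Wed  2056: Thu/Fri  2057: Sat/Sat  2058: Sun/Sun
Both conditions hold in: 2044 — 1.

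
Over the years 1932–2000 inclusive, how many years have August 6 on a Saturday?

Track August 6's weekday year by year (advancing +1, or +2 across a Feb 29):
  1932: Sat ✓  1933: Sun (+1)  1934: Mon (+1)  1935: Tue (+1)  1936: Thu (+2)
  1937: Fri (+1)  1938: Sat (+1) ✓  1939: Sun (+1)  1940: Tue (+2)  1941: Wed (+1)
  1942: Thu (+1)  1943: Fri (+1)  1944: Sun (+2)  1945: Mon (+1)  … (41 more years) …
  1987: Thu (+1)  1988: Sat (+2) ✓  1989: Sun (+1)  1990: Mon (+1)  1991: Tue (+1)
  1992: Thu (+2)  1993: Fri (+1)  1994: Sat (+1) ✓  1995: Sun (+1)  1996: Tue (+2)
  1997: Wed (+1)  1998: Thu (+1)  1999: Fri (+1)  2000: Sun (+2)
Saturday years: 1932, 1938, 1949, 1955, 1960, 1966, 1977, 1983, 1988, 1994 — 10 in total.

10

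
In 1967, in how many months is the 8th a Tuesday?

1

Check the 8th of each month of 1967: Jan 8: Sun, Feb 8: Wed, Mar 8: Wed, Apr 8: Sat, May 8: Mon, Jun 8: Thu, Jul 8: Sat, Aug 8: Tue, Sep 8: Fri, Oct 8: Sun, Nov 8: Wed, Dec 8: Fri.
Tuesday occurs in August — 1 month.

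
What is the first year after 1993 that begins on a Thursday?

Jan 1 advances by 2 weekdays after a leap year and by 1 after a common year.
1993: Jan 1 is Friday.
1994: Saturday
1995: Sunday
1996: Monday (leap)
1997: Wednesday
1998: Thursday
1998 begins on a Thursday

1998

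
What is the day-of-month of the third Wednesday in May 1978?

17

May 1, 1978 is a Monday, so the first Wednesday is the 3rd.
The third Wednesday is 3 + 14 = 17.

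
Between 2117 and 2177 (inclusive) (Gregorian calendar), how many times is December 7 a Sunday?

9

Track December 7's weekday year by year (advancing +1, or +2 across a Feb 29):
  2117: Tue  2118: Wed (+1)  2119: Thu (+1)  2120: Sat (+2)  2121: Sun (+1) ✓
  2122: Mon (+1)  2123: Tue (+1)  2124: Thu (+2)  2125: Fri (+1)  2126: Sat (+1)
  2127: Sun (+1) ✓  2128: Tue (+2)  2129: Wed (+1)  2130: Thu (+1)  … (33 more years) …
  2164: Fri (+2)  2165: Sat (+1)  2166: Sun (+1) ✓  2167: Mon (+1)  2168: Wed (+2)
  2169: Thu (+1)  2170: Fri (+1)  2171: Sat (+1)  2172: Mon (+2)  2173: Tue (+1)
  2174: Wed (+1)  2175: Thu (+1)  2176: Sat (+2)  2177: Sun (+1) ✓
Sunday years: 2121, 2127, 2132, 2138, 2149, 2155, 2160, 2166, 2177 — 9 in total.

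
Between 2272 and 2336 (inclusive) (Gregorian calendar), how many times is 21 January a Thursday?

Track 21 January's weekday year by year (advancing +1, or +2 across a Feb 29):
  2272: Sun  2273: Tue (+2)  2274: Wed (+1)  2275: Thu (+1) ✓  2276: Fri (+1)
  2277: Sun (+2)  2278: Mon (+1)  2279: Tue (+1)  2280: Wed (+1)  2281: Fri (+2)
  2282: Sat (+1)  2283: Sun (+1)  2284: Mon (+1)  2285: Wed (+2)  … (37 more years) …
  2323: Sun (+1)  2324: Mon (+1)  2325: Wed (+2)  2326: Thu (+1) ✓  2327: Fri (+1)
  2328: Sat (+1)  2329: Mon (+2)  2330: Tue (+1)  2331: Wed (+1)  2332: Thu (+1) ✓
  2333: Sat (+2)  2334: Sun (+1)  2335: Mon (+1)  2336: Tue (+1)
Thursday years: 2275, 2286, 2292, 2297, 2304, 2309, 2315, 2326, 2332 — 9 in total.

9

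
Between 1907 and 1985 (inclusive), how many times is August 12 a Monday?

Track August 12's weekday year by year (advancing +1, or +2 across a Feb 29):
  1907: Mon ✓  1908: Wed (+2)  1909: Thu (+1)  1910: Fri (+1)  1911: Sat (+1)
  1912: Mon (+2) ✓  1913: Tue (+1)  1914: Wed (+1)  1915: Thu (+1)  1916: Sat (+2)
  1917: Sun (+1)  1918: Mon (+1) ✓  1919: Tue (+1)  1920: Thu (+2)  … (51 more years) …
  1972: Sat (+2)  1973: Sun (+1)  1974: Mon (+1) ✓  1975: Tue (+1)  1976: Thu (+2)
  1977: Fri (+1)  1978: Sat (+1)  1979: Sun (+1)  1980: Tue (+2)  1981: Wed (+1)
  1982: Thu (+1)  1983: Fri (+1)  1984: Sun (+2)  1985: Mon (+1) ✓
Monday years: 1907, 1912, 1918, 1929, 1935, 1940, 1946, 1957, 1963, 1968, 1974, 1985 — 12 in total.

12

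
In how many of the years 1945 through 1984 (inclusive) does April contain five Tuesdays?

11

April has 30 days; it has five Tuesdays when Tuesday falls among the first (month-length − 28) days — i.e. when April 1 is one of Tuesday/Monday.
April 1 by year: 1945:Sun 1946:Mon✓ 1947:Tue✓ 1948:Thu 1949:Fri 1950:Sat 1951:Sun 1952:Tue✓ 1953:Wed 1954:Thu 1955:Fri 1956:Sun 1957:Mon✓ 1958:Tue✓ 1959:Wed …(10 more)… 1970:Wed 1971:Thu 1972:Sat 1973:Sun 1974:Mon✓ 1975:Tue✓ 1976:Thu 1977:Fri 1978:Sat 1979:Sun 1980:Tue✓ 1981:Wed 1982:Thu 1983:Fri 1984:Sun
Years with five Tuesdays: 1946, 1947, 1952, 1957, 1958, 1963, 1968, 1969, 1974, 1975, 1980 → 11.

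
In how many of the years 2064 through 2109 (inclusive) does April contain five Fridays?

April has 30 days; it has five Fridays when Friday falls among the first (month-length − 28) days — i.e. when April 1 is one of Friday/Thursday.
April 1 by year: 2064:Tue 2065:Wed 2066:Thu✓ 2067:Fri✓ 2068:Sun 2069:Mon 2070:Tue 2071:Wed 2072:Fri✓ 2073:Sat 2074:Sun 2075:Mon 2076:Wed 2077:Thu✓ 2078:Fri✓ …(16 more)… 2095:Fri✓ 2096:Sun 2097:Mon 2098:Tue 2099:Wed 2100:Thu✓ 2101:Fri✓ 2102:Sat 2103:Sun 2104:Tue 2105:Wed 2106:Thu✓ 2107:Fri✓ 2108:Sun 2109:Mon
Years with five Fridays: 2066, 2067, 2072, 2077, 2078, 2083, 2088, 2089, 2094, 2095, 2100, 2101, 2106, 2107 → 14.

14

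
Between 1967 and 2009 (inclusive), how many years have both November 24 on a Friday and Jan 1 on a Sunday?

Check each year's weekday for November 24 and Jan 1:
  1967: Fri/Sun ✓  1968: Sun/Mon  1969: Mon/Wed  1970: Tue/Thu  1971: Wed/Fri  1972: Fri/Sat  1973: Sat/Mon  1974: Sun/Tue  1975: Mon/Wed  1976: Wed/Thu  1977: Thu/Sat  1978: Fri/Sun ✓  1979: Sat/Mon  1980: Mon/Tue  …(15 more)…  1996: Sun/Mon  1997: Mon/Wed  1998: Tue/Thu  1999: Wed/Fri  2000: Fri/Sat  2001: Sat/Mon  2002: Sun/Tue  2003: Mon/Wed  2004: Wed/Thu  2005: Thu/Sat  2006: Fri/Sun ✓  2007: Sat/Mon  2008: Mon/Tue  2009: Tue/Thu
Both conditions hold in: 1967, 1978, 1989, 1995, 2006 — 5.

5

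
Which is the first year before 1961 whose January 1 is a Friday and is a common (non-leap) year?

1954

Jan 1 advances by 2 weekdays after a leap year and by 1 after a common year.
1961: Jan 1 is Sunday.
1960: Friday (leap)
1959: Thursday
1958: Wednesday
1957: Tuesday
1956: Sunday (leap)
1955: Saturday
1954: Friday
1954 begins on a Friday and is a common year.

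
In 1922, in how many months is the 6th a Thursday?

Check the 6th of each month of 1922: Jan 6: Fri, Feb 6: Mon, Mar 6: Mon, Apr 6: Thu, May 6: Sat, Jun 6: Tue, Jul 6: Thu, Aug 6: Sun, Sep 6: Wed, Oct 6: Fri, Nov 6: Mon, Dec 6: Wed.
Thursday occurs in April, July — 2 months.

2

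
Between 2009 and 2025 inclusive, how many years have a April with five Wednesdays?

5

April has 30 days; it has five Wednesdays when Wednesday falls among the first (month-length − 28) days — i.e. when April 1 is one of Wednesday/Tuesday.
April 1 by year: 2009:Wed✓ 2010:Thu 2011:Fri 2012:Sun 2013:Mon 2014:Tue✓ 2015:Wed✓ 2016:Fri 2017:Sat 2018:Sun 2019:Mon 2020:Wed✓ 2021:Thu 2022:Fri 2023:Sat 2024:Mon 2025:Tue✓
Years with five Wednesdays: 2009, 2014, 2015, 2020, 2025 → 5.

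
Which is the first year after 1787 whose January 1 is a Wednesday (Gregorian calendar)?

Jan 1 advances by 2 weekdays after a leap year and by 1 after a common year.
1787: Jan 1 is Monday.
1788: Tuesday (leap)
1789: Thursday
1790: Friday
1791: Saturday
1792: Sunday (leap)
1793: Tuesday
1794: Wednesday
1794 begins on a Wednesday

1794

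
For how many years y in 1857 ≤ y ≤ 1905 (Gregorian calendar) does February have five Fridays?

February has 28 days (29 in leap years); it has five Fridays when Friday falls among the first (month-length − 28) days — i.e. when February 1 is Friday in a leap year (never in a common year).
February 1 by year: 1857:Sun 1858:Mon 1859:Tue 1860:Wed 1861:Fri 1862:Sat 1863:Sun 1864:Mon 1865:Wed 1866:Thu 1867:Fri 1868:Sat 1869:Mon 1870:Tue 1871:Wed …(19 more)… 1891:Sun 1892:Mon 1893:Wed 1894:Thu 1895:Fri 1896:Sat 1897:Mon 1898:Tue 1899:Wed 1900:Thu 1901:Fri 1902:Sat 1903:Sun 1904:Mon 1905:Wed
Years with five Fridays: 1884 → 1.

1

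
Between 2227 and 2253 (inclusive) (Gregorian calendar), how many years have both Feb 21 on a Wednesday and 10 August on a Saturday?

1

Check each year's weekday for Feb 21 and 10 August:
  2227: Wed/Fri  2228: Thu/Sun  2229: Sat/Mon  2230: Sun/Tue  2231: Mon/Wed  2232: Tue/Fri  2233: Thu/Sat  2234: Fri/Sun  2235: Sat/Mon  2236: Sun/Wed  2237: Tue/Thu  2238: Wed/Fri  2239: Thu/Sat  2240: Fri/Mon  2241: Sun/Tue  2242: Mon/Wed  2243: Tue/Thu  2244: Wed/Sat ✓  2245: Fri/Sun  2246: Sat/Mon  2247: Sun/Tue  2248: Mon/Thu  2249: Wed/Fri  2250: Thu/Sat  2251: Fri/Sun  2252: Sat/Tue  2253: Mon/Wed
Both conditions hold in: 2244 — 1.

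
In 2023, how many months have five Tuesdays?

A month of length L has five Tuesdays iff its first Tuesday is on day ≤ L−28 (so day 1–3 in a 31-day month, 1–2 in a 30-day month, day 1 in a leap February).
Checking each month of 2023: Jan starts Sun (31d) ✓; Feb starts Wed (28d); Mar starts Wed (31d); Apr starts Sat (30d); May starts Mon (31d) ✓; Jun starts Thu (30d); Jul starts Sat (31d); Aug starts Tue (31d) ✓; Sep starts Fri (30d); Oct starts Sun (31d) ✓; Nov starts Wed (30d); Dec starts Fri (31d).
Five-Tuesday months: January, May, August, October → 4.

4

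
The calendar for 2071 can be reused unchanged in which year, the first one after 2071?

2082

Two years share a calendar iff Jan 1 falls on the same weekday and both are leap or both are common. 2071: Jan 1 is Thursday, common year.
2072: Jan 1 Friday, leap
2073: Jan 1 Sunday, common
2074: Jan 1 Monday, common
2075: Jan 1 Tuesday, common
2076: Jan 1 Wednesday, leap
2077: Jan 1 Friday, common
2078: Jan 1 Saturday, common
2079: Jan 1 Sunday, common
2080: Jan 1 Monday, leap
2081: Jan 1 Wednesday, common
2082: Jan 1 Thursday, common
2082 matches on both conditions.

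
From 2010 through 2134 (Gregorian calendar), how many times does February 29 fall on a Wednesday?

Leap years in 2010–2134: 30 of them.
Feb 29 weekday advances by 5 (mod 7) from one leap year to the next four years later (or differs when a century non-leap intervenes).
Leap-day weekdays: 2012:Wed✓ 2016:Mon 2020:Sat 2024:Thu 2028:Tue 2032:Sun 2036:Fri 2040:Wed✓ 2044:Mon 2048:Sat 2052:Thu 2056:Tue 2060:Sun …(4 more)… 2080:Thu 2084:Tue 2088:Sun 2092:Fri 2096:Wed✓ 2104:Fri 2108:Wed✓ 2112:Mon 2116:Sat 2120:Thu 2124:Tue 2128:Sun 2132:Fri
Wednesday: 2012, 2040, 2068, 2096, 2108 → 5.

5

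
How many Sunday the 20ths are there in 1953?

Check the 20th of each month of 1953: Jan 20: Tue, Feb 20: Fri, Mar 20: Fri, Apr 20: Mon, May 20: Wed, Jun 20: Sat, Jul 20: Mon, Aug 20: Thu, Sep 20: Sun, Oct 20: Tue, Nov 20: Fri, Dec 20: Sun.
Sunday occurs in September, December — 2 months.

2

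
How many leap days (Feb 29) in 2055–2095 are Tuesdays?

Leap years in 2055–2095: 10 of them.
Feb 29 weekday advances by 5 (mod 7) from one leap year to the next four years later (or differs when a century non-leap intervenes).
Leap-day weekdays: 2056:Tue✓ 2060:Sun 2064:Fri 2068:Wed 2072:Mon 2076:Sat 2080:Thu 2084:Tue✓ 2088:Sun 2092:Fri
Tuesday: 2056, 2084 → 2.

2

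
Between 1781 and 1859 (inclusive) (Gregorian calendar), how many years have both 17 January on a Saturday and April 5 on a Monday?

Check each year's weekday for 17 January and April 5:
  1781: Wed/Thu  1782: Thu/Fri  1783: Fri/Sat  1784: Sat/Mon ✓  1785: Mon/Tue  1786: Tue/Wed  1787: Wed/Thu  1788: Thu/Sat  1789: Sat/Sun  1790: Sun/Mon  1791: Mon/Tue  1792: Tue/Thu  1793: Thu/Fri  1794: Fri/Sat  …(51 more)…  1846: Sat/Sun  1847: Sun/Mon  1848: Mon/Wed  1849: Wed/Thu  1850: Thu/Fri  1851: Fri/Sat  1852: Sat/Mon ✓  1853: Mon/Tue  1854: Tue/Wed  1855: Wed/Thu  1856: Thu/Sat  1857: Sat/Sun  1858: Sun/Mon  1859: Mon/Tue
Both conditions hold in: 1784, 1824, 1852 — 3.

3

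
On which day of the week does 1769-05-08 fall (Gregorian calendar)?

January 1, 1769 is a Sunday.
May 8 is day 128 of the year, i.e. 127 days after Jan 1.
127 mod 7 = 1, so advance 1 weekday from Sunday: Monday.

Monday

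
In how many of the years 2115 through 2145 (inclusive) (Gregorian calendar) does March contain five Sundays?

14

March has 31 days; it has five Sundays when Sunday falls among the first (month-length − 28) days — i.e. when March 1 is one of Sunday/Saturday/Friday.
March 1 by year: 2115:Fri✓ 2116:Sun✓ 2117:Mon 2118:Tue 2119:Wed 2120:Fri✓ 2121:Sat✓ 2122:Sun✓ 2123:Mon 2124:Wed 2125:Thu 2126:Fri✓ 2127:Sat✓ 2128:Mon 2129:Tue 2130:Wed 2131:Thu 2132:Sat✓ 2133:Sun✓ 2134:Mon 2135:Tue 2136:Thu 2137:Fri✓ 2138:Sat✓ 2139:Sun✓ 2140:Tue 2141:Wed 2142:Thu 2143:Fri✓ 2144:Sun✓ 2145:Mon
Years with five Sundays: 2115, 2116, 2120, 2121, 2122, 2126, 2127, 2132, 2133, 2137, 2138, 2139, 2143, 2144 → 14.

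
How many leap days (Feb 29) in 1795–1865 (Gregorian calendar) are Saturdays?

Leap years in 1795–1865: 17 of them.
Feb 29 weekday advances by 5 (mod 7) from one leap year to the next four years later (or differs when a century non-leap intervenes).
Leap-day weekdays: 1796:Mon 1804:Wed 1808:Mon 1812:Sat✓ 1816:Thu 1820:Tue 1824:Sun 1828:Fri 1832:Wed 1836:Mon 1840:Sat✓ 1844:Thu 1848:Tue 1852:Sun 1856:Fri 1860:Wed 1864:Mon
Saturday: 1812, 1840 → 2.

2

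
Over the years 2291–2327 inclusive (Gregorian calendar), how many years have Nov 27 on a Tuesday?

Track Nov 27's weekday year by year (advancing +1, or +2 across a Feb 29):
  2291: Fri  2292: Sun (+2)  2293: Mon (+1)  2294: Tue (+1) ✓  2295: Wed (+1)
  2296: Fri (+2)  2297: Sat (+1)  2298: Sun (+1)  2299: Mon (+1)  2300: Tue (+1) ✓
  2301: Wed (+1)  2302: Thu (+1)  2303: Fri (+1)  2304: Sun (+2)  … (9 more years) …
  2314: Fri (+1)  2315: Sat (+1)  2316: Mon (+2)  2317: Tue (+1) ✓  2318: Wed (+1)
  2319: Thu (+1)  2320: Sat (+2)  2321: Sun (+1)  2322: Mon (+1)  2323: Tue (+1) ✓
  2324: Thu (+2)  2325: Fri (+1)  2326: Sat (+1)  2327: Sun (+1)
Tuesday years: 2294, 2300, 2306, 2317, 2323 — 5 in total.

5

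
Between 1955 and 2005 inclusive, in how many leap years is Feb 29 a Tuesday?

Leap years in 1955–2005: 13 of them.
Feb 29 weekday advances by 5 (mod 7) from one leap year to the next four years later (or differs when a century non-leap intervenes).
Leap-day weekdays: 1956:Wed 1960:Mon 1964:Sat 1968:Thu 1972:Tue✓ 1976:Sun 1980:Fri 1984:Wed 1988:Mon 1992:Sat 1996:Thu 2000:Tue✓ 2004:Sun
Tuesday: 1972, 2000 → 2.

2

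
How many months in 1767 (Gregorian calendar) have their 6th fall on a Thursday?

Check the 6th of each month of 1767: Jan 6: Tue, Feb 6: Fri, Mar 6: Fri, Apr 6: Mon, May 6: Wed, Jun 6: Sat, Jul 6: Mon, Aug 6: Thu, Sep 6: Sun, Oct 6: Tue, Nov 6: Fri, Dec 6: Sun.
Thursday occurs in August — 1 month.

1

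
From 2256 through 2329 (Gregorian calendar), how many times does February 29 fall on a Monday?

Leap years in 2256–2329: 18 of them.
Feb 29 weekday advances by 5 (mod 7) from one leap year to the next four years later (or differs when a century non-leap intervenes).
Leap-day weekdays: 2256:Fri 2260:Wed 2264:Mon✓ 2268:Sat 2272:Thu 2276:Tue 2280:Sun 2284:Fri 2288:Wed 2292:Mon✓ 2296:Sat 2304:Mon✓ 2308:Sat 2312:Thu 2316:Tue 2320:Sun 2324:Fri 2328:Wed
Monday: 2264, 2292, 2304 → 3.

3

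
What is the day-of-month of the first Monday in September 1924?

1

September 1, 1924 is a Monday, so the first Monday is the 1st.
The first Monday is 1 + 0 = 1.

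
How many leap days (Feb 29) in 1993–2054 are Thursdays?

3

Leap years in 1993–2054: 15 of them.
Feb 29 weekday advances by 5 (mod 7) from one leap year to the next four years later (or differs when a century non-leap intervenes).
Leap-day weekdays: 1996:Thu✓ 2000:Tue 2004:Sun 2008:Fri 2012:Wed 2016:Mon 2020:Sat 2024:Thu✓ 2028:Tue 2032:Sun 2036:Fri 2040:Wed 2044:Mon 2048:Sat 2052:Thu✓
Thursday: 1996, 2024, 2052 → 3.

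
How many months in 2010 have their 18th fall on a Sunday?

2

Check the 18th of each month of 2010: Jan 18: Mon, Feb 18: Thu, Mar 18: Thu, Apr 18: Sun, May 18: Tue, Jun 18: Fri, Jul 18: Sun, Aug 18: Wed, Sep 18: Sat, Oct 18: Mon, Nov 18: Thu, Dec 18: Sat.
Sunday occurs in April, July — 2 months.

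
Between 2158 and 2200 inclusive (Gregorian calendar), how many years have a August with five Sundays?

18

August has 31 days; it has five Sundays when Sunday falls among the first (month-length − 28) days — i.e. when August 1 is one of Sunday/Saturday/Friday.
August 1 by year: 2158:Tue 2159:Wed 2160:Fri✓ 2161:Sat✓ 2162:Sun✓ 2163:Mon 2164:Wed 2165:Thu 2166:Fri✓ 2167:Sat✓ 2168:Mon 2169:Tue 2170:Wed 2171:Thu 2172:Sat✓ …(13 more)… 2186:Tue 2187:Wed 2188:Fri✓ 2189:Sat✓ 2190:Sun✓ 2191:Mon 2192:Wed 2193:Thu 2194:Fri✓ 2195:Sat✓ 2196:Mon 2197:Tue 2198:Wed 2199:Thu 2200:Fri✓
Years with five Sundays: 2160, 2161, 2162, 2166, 2167, 2172, 2173, 2177, 2178, 2179, 2183, 2184, 2188, 2189, 2190, 2194, 2195, 2200 → 18.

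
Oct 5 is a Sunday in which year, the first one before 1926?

1924

From one year to the next, a fixed date's weekday advances by 1, or by 2 when a Feb 29 lies between the two dates.
1926: October 5 is Tuesday.
1925: Monday (−1)
1924: Sunday (−1)
Oct 5 falls on a Sunday in 1924.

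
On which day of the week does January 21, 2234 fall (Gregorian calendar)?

January 1, 2234 is a Wednesday.
January 21 is day 21 of the year, i.e. 20 days after Jan 1.
20 mod 7 = 6, so advance 6 weekdays from Wednesday: Tuesday.

Tuesday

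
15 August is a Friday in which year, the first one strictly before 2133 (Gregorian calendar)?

From one year to the next, a fixed date's weekday advances by 1, or by 2 when a Feb 29 lies between the two dates.
2133: August 15 is Saturday.
2132: Friday (−1)
15 August falls on a Friday in 2132.

2132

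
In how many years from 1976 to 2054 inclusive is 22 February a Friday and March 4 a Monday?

8

Check each year's weekday for 22 February and March 4:
  1976: Sun/Thu  1977: Tue/Fri  1978: Wed/Sat  1979: Thu/Sun  1980: Fri/Tue  1981: Sun/Wed  1982: Mon/Thu  1983: Tue/Fri  1984: Wed/Sun  1985: Fri/Mon ✓  1986: Sat/Tue  1987: Sun/Wed  1988: Mon/Fri  1989: Wed/Sat  …(51 more)…  2041: Fri/Mon ✓  2042: Sat/Tue  2043: Sun/Wed  2044: Mon/Fri  2045: Wed/Sat  2046: Thu/Sun  2047: Fri/Mon ✓  2048: Sat/Wed  2049: Mon/Thu  2050: Tue/Fri  2051: Wed/Sat  2052: Thu/Mon  2053: Sat/Tue  2054: Sun/Wed
Both conditions hold in: 1985, 1991, 2002, 2013, 2019, 2030, 2041, 2047 — 8.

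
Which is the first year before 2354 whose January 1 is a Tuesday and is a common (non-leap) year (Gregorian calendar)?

2346

Jan 1 advances by 2 weekdays after a leap year and by 1 after a common year.
2354: Jan 1 is Friday.
2353: Thursday
2352: Tuesday (leap)
2351: Monday
2350: Sunday
2349: Saturday
2348: Thursday (leap)
2347: Wednesday
2346: Tuesday
2346 begins on a Tuesday and is a common year.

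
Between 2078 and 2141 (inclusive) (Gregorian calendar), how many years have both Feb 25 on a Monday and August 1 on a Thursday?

6

Check each year's weekday for Feb 25 and August 1:
  2078: Fri/Mon  2079: Sat/Tue  2080: Sun/Thu  2081: Tue/Fri  2082: Wed/Sat  2083: Thu/Sun  2084: Fri/Tue  2085: Sun/Wed  2086: Mon/Thu ✓  2087: Tue/Fri  2088: Wed/Sun  2089: Fri/Mon  2090: Sat/Tue  2091: Sun/Wed  …(36 more)…  2128: Wed/Sun  2129: Fri/Mon  2130: Sat/Tue  2131: Sun/Wed  2132: Mon/Fri  2133: Wed/Sat  2134: Thu/Sun  2135: Fri/Mon  2136: Sat/Wed  2137: Mon/Thu ✓  2138: Tue/Fri  2139: Wed/Sat  2140: Thu/Mon  2141: Sat/Tue
Both conditions hold in: 2086, 2097, 2109, 2115, 2126, 2137 — 6.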